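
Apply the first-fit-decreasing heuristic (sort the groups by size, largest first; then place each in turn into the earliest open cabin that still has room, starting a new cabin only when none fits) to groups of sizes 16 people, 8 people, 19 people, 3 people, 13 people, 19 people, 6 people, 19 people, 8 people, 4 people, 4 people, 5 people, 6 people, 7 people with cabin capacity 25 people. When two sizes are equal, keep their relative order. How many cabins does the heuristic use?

Sorted descending: 19, 19, 19, 16, 13, 8, 8, 7, 6, 6, 5, 4, 4, 3.
  19 → cabin 1 (new)  [load 19/25]
  19 → cabin 2 (new)  [load 19/25]
  19 → cabin 3 (new)  [load 19/25]
  16 → cabin 4 (new)  [load 16/25]
  13 → cabin 5 (new)  [load 13/25]
  8 → cabin 4  [load 24/25]
  8 → cabin 5  [load 21/25]
  7 → cabin 6 (new)  [load 7/25]
  6 → cabin 1  [load 25/25]
  6 → cabin 2  [load 25/25]
  5 → cabin 3  [load 24/25]
  4 → cabin 5  [load 25/25]
  4 → cabin 6  [load 11/25]
  3 → cabin 6  [load 14/25]
6 cabins opened.

6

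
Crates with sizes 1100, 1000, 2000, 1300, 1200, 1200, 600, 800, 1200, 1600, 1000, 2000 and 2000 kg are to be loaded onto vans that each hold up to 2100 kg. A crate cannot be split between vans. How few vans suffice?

Total = 2000 + 2000 + 2000 + 1600 + 1300 + 1200 + 1200 + 1200 + 1100 + 1000 + 1000 + 800 + 600 = 17000 kg.
Lower bound: ⌈17000/2100⌉ = 9 vans.
A packing using 10 vans:
  van 1: 2000 = 2000
  van 2: 2000 = 2000
  van 3: 2000 = 2000
  van 4: 1600 = 1600
  van 5: 1300 + 800 = 2100
  van 6: 1200 + 600 = 1800
  van 7: 1200 = 1200
  van 8: 1200 = 1200
  van 9: 1100 + 1000 = 2100
  van 10: 1000 = 1000
No arrangement into 9 vans stays within capacity, so 10 is optimal.

10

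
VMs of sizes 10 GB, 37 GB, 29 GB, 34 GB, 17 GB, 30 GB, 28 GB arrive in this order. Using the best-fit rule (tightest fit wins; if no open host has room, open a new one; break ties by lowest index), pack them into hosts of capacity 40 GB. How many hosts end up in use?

6

  10 → host 1 (new)  [load 10/40]
  37 → host 2 (new)  [load 37/40]
  29 → host 1  [load 39/40]
  34 → host 3 (new)  [load 34/40]
  17 → host 4 (new)  [load 17/40]
  30 → host 5 (new)  [load 30/40]
  28 → host 6 (new)  [load 28/40]
6 hosts opened.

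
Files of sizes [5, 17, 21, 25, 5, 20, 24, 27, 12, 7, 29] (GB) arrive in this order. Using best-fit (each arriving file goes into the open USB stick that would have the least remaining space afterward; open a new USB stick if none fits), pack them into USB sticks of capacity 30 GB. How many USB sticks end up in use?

8

  5 → USB stick 1 (new)  [load 5/30]
  17 → USB stick 1  [load 22/30]
  21 → USB stick 2 (new)  [load 21/30]
  25 → USB stick 3 (new)  [load 25/30]
  5 → USB stick 3  [load 30/30]
  20 → USB stick 4 (new)  [load 20/30]
  24 → USB stick 5 (new)  [load 24/30]
  27 → USB stick 6 (new)  [load 27/30]
  12 → USB stick 7 (new)  [load 12/30]
  7 → USB stick 1  [load 29/30]
  29 → USB stick 8 (new)  [load 29/30]
8 USB sticks opened.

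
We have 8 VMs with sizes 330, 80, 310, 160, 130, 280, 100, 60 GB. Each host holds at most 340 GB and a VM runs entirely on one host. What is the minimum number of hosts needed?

5

Total = 330 + 310 + 280 + 160 + 130 + 100 + 80 + 60 = 1450 GB.
Lower bound: ⌈1450/340⌉ = 5 hosts.
A packing using 5 hosts:
  host 1: 330 = 330
  host 2: 310 = 310
  host 3: 280 + 60 = 340
  host 4: 160 + 130 = 290
  host 5: 100 + 80 = 180
This matches the lower bound, so 5 is optimal.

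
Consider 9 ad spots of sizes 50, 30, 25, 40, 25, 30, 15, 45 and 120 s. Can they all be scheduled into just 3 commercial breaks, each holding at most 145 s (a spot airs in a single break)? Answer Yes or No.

A valid assignment using 3 commercial breaks:
  break 1: 120 + 25 = 145
  break 2: 50 + 45 + 40 = 135
  break 3: 30 + 30 + 25 + 15 = 100
Every load is within 145 s, so 3 commercial breaks suffice.

Yes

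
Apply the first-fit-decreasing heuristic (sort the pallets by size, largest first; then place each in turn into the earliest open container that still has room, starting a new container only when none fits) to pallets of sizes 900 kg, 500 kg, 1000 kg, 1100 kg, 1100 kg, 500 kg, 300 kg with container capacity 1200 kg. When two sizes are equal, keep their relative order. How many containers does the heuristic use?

5

Sorted descending: 1100, 1100, 1000, 900, 500, 500, 300.
  1100 → container 1 (new)  [load 1100/1200]
  1100 → container 2 (new)  [load 1100/1200]
  1000 → container 3 (new)  [load 1000/1200]
  900 → container 4 (new)  [load 900/1200]
  500 → container 5 (new)  [load 500/1200]
  500 → container 5  [load 1000/1200]
  300 → container 4  [load 1200/1200]
5 containers opened.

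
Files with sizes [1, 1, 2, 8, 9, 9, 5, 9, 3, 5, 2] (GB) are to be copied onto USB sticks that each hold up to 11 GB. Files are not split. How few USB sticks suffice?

5

Total = 9 + 9 + 9 + 8 + 5 + 5 + 3 + 2 + 2 + 1 + 1 = 54 GB.
Lower bound: ⌈54/11⌉ = 5 USB sticks.
A packing using 5 USB sticks:
  USB stick 1: 9 + 2 = 11
  USB stick 2: 9 + 2 = 11
  USB stick 3: 9 + 1 + 1 = 11
  USB stick 4: 8 + 3 = 11
  USB stick 5: 5 + 5 = 10
This matches the lower bound, so 5 is optimal.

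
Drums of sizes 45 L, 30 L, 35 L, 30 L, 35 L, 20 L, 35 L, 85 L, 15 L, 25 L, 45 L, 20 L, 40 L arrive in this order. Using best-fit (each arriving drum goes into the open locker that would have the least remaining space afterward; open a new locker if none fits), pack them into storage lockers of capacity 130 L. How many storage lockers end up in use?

4

  45 → locker 1 (new)  [load 45/130]
  30 → locker 1  [load 75/130]
  35 → locker 1  [load 110/130]
  30 → locker 2 (new)  [load 30/130]
  35 → locker 2  [load 65/130]
  20 → locker 1  [load 130/130]
  35 → locker 2  [load 100/130]
  85 → locker 3 (new)  [load 85/130]
  15 → locker 2  [load 115/130]
  25 → locker 3  [load 110/130]
  45 → locker 4 (new)  [load 45/130]
  20 → locker 3  [load 130/130]
  40 → locker 4  [load 85/130]
4 storage lockers opened.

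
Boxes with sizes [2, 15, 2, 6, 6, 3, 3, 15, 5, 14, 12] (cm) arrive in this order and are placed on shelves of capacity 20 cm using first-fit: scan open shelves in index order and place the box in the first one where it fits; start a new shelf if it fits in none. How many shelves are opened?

5

  2 → shelf 1 (new)  [load 2/20]
  15 → shelf 1  [load 17/20]
  2 → shelf 1  [load 19/20]
  6 → shelf 2 (new)  [load 6/20]
  6 → shelf 2  [load 12/20]
  3 → shelf 2  [load 15/20]
  3 → shelf 2  [load 18/20]
  15 → shelf 3 (new)  [load 15/20]
  5 → shelf 3  [load 20/20]
  14 → shelf 4 (new)  [load 14/20]
  12 → shelf 5 (new)  [load 12/20]
5 shelves opened.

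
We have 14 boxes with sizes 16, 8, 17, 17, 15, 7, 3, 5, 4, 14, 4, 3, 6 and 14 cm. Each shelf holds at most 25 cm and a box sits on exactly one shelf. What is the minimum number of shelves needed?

Total = 17 + 17 + 16 + 15 + 14 + 14 + 8 + 7 + 6 + 5 + 4 + 4 + 3 + 3 = 133 cm.
Lower bound: ⌈133/25⌉ = 6 shelves.
A packing using 6 shelves:
  shelf 1: 17 + 8 = 25
  shelf 2: 17 + 7 = 24
  shelf 3: 16 + 6 + 3 = 25
  shelf 4: 15 + 5 + 4 = 24
  shelf 5: 14 + 4 + 3 = 21
  shelf 6: 14 = 14
This matches the lower bound, so 6 is optimal.

6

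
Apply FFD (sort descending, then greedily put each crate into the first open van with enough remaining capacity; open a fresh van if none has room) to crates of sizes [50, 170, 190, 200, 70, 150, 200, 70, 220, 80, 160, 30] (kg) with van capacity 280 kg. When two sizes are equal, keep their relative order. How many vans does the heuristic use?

7

Sorted descending: 220, 200, 200, 190, 170, 160, 150, 80, 70, 70, 50, 30.
  220 → van 1 (new)  [load 220/280]
  200 → van 2 (new)  [load 200/280]
  200 → van 3 (new)  [load 200/280]
  190 → van 4 (new)  [load 190/280]
  170 → van 5 (new)  [load 170/280]
  160 → van 6 (new)  [load 160/280]
  150 → van 7 (new)  [load 150/280]
  80 → van 2  [load 280/280]
  70 → van 3  [load 270/280]
  70 → van 4  [load 260/280]
  50 → van 1  [load 270/280]
  30 → van 5  [load 200/280]
7 vans opened.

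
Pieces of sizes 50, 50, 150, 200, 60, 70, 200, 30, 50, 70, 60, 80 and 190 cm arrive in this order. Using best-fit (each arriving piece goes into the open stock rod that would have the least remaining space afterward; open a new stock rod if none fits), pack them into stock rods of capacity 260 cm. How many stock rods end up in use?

6

  50 → stock rod 1 (new)  [load 50/260]
  50 → stock rod 1  [load 100/260]
  150 → stock rod 1  [load 250/260]
  200 → stock rod 2 (new)  [load 200/260]
  60 → stock rod 2  [load 260/260]
  70 → stock rod 3 (new)  [load 70/260]
  200 → stock rod 4 (new)  [load 200/260]
  30 → stock rod 4  [load 230/260]
  50 → stock rod 3  [load 120/260]
  70 → stock rod 3  [load 190/260]
  60 → stock rod 3  [load 250/260]
  80 → stock rod 5 (new)  [load 80/260]
  190 → stock rod 6 (new)  [load 190/260]
6 stock rods opened.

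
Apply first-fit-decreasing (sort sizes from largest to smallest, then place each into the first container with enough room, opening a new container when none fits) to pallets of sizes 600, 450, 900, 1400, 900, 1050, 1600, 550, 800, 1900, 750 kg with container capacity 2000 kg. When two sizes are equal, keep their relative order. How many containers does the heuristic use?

Sorted descending: 1900, 1600, 1400, 1050, 900, 900, 800, 750, 600, 550, 450.
  1900 → container 1 (new)  [load 1900/2000]
  1600 → container 2 (new)  [load 1600/2000]
  1400 → container 3 (new)  [load 1400/2000]
  1050 → container 4 (new)  [load 1050/2000]
  900 → container 4  [load 1950/2000]
  900 → container 5 (new)  [load 900/2000]
  800 → container 5  [load 1700/2000]
  750 → container 6 (new)  [load 750/2000]
  600 → container 3  [load 2000/2000]
  550 → container 6  [load 1300/2000]
  450 → container 6  [load 1750/2000]
6 containers opened.

6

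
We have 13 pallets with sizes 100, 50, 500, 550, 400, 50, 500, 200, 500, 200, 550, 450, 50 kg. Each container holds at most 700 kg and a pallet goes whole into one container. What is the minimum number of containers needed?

Total = 550 + 550 + 500 + 500 + 500 + 450 + 400 + 200 + 200 + 100 + 50 + 50 + 50 = 4100 kg.
Lower bound: ⌈4100/700⌉ = 6 containers.
Also, 7 pallets each exceed 350 kg, and no two of those can share a container, so at least 7 containers are needed.
A packing using 7 containers:
  container 1: 550 + 100 + 50 = 700
  container 2: 550 + 50 + 50 = 650
  container 3: 500 + 200 = 700
  container 4: 500 + 200 = 700
  container 5: 500 = 500
  container 6: 450 = 450
  container 7: 400 = 400
This matches the lower bound, so 7 is optimal.

7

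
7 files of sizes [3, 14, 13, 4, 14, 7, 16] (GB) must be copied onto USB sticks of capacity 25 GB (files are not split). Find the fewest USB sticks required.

4

Total = 16 + 14 + 14 + 13 + 7 + 4 + 3 = 71 GB.
Lower bound: ⌈71/25⌉ = 3 USB sticks.
Also, 4 files each exceed 25/2 GB, and no two of those can share a USB stick, so at least 4 USB sticks are needed.
A packing using 4 USB sticks:
  USB stick 1: 16 + 7 = 23
  USB stick 2: 14 + 4 + 3 = 21
  USB stick 3: 14 = 14
  USB stick 4: 13 = 13
This matches the lower bound, so 4 is optimal.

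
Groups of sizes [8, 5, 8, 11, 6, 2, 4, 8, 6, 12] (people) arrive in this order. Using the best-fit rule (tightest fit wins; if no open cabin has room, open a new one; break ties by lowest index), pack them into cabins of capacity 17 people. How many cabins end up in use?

  8 → cabin 1 (new)  [load 8/17]
  5 → cabin 1  [load 13/17]
  8 → cabin 2 (new)  [load 8/17]
  11 → cabin 3 (new)  [load 11/17]
  6 → cabin 3  [load 17/17]
  2 → cabin 1  [load 15/17]
  4 → cabin 2  [load 12/17]
  8 → cabin 4 (new)  [load 8/17]
  6 → cabin 4  [load 14/17]
  12 → cabin 5 (new)  [load 12/17]
5 cabins opened.

5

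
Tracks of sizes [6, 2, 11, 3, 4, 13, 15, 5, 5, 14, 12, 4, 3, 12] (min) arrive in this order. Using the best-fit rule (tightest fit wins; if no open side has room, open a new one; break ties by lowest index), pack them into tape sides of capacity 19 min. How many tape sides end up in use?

7

  6 → side 1 (new)  [load 6/19]
  2 → side 1  [load 8/19]
  11 → side 1  [load 19/19]
  3 → side 2 (new)  [load 3/19]
  4 → side 2  [load 7/19]
  13 → side 3 (new)  [load 13/19]
  15 → side 4 (new)  [load 15/19]
  5 → side 3  [load 18/19]
  5 → side 2  [load 12/19]
  14 → side 5 (new)  [load 14/19]
  12 → side 6 (new)  [load 12/19]
  4 → side 4  [load 19/19]
  3 → side 5  [load 17/19]
  12 → side 7 (new)  [load 12/19]
7 tape sides opened.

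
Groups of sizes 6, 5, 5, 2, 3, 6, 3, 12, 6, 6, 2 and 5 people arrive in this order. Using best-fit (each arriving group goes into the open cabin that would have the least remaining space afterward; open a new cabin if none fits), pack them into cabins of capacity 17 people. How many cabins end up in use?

4

  6 → cabin 1 (new)  [load 6/17]
  5 → cabin 1  [load 11/17]
  5 → cabin 1  [load 16/17]
  2 → cabin 2 (new)  [load 2/17]
  3 → cabin 2  [load 5/17]
  6 → cabin 2  [load 11/17]
  3 → cabin 2  [load 14/17]
  12 → cabin 3 (new)  [load 12/17]
  6 → cabin 4 (new)  [load 6/17]
  6 → cabin 4  [load 12/17]
  2 → cabin 2  [load 16/17]
  5 → cabin 3  [load 17/17]
4 cabins opened.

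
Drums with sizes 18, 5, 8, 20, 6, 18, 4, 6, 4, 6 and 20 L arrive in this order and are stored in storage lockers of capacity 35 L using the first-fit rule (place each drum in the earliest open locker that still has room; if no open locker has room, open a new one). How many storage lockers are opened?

4

  18 → locker 1 (new)  [load 18/35]
  5 → locker 1  [load 23/35]
  8 → locker 1  [load 31/35]
  20 → locker 2 (new)  [load 20/35]
  6 → locker 2  [load 26/35]
  18 → locker 3 (new)  [load 18/35]
  4 → locker 1  [load 35/35]
  6 → locker 2  [load 32/35]
  4 → locker 3  [load 22/35]
  6 → locker 3  [load 28/35]
  20 → locker 4 (new)  [load 20/35]
4 storage lockers opened.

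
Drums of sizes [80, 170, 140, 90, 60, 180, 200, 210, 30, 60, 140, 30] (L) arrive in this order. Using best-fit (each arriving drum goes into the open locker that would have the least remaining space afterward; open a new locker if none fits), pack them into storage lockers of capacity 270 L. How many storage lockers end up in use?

  80 → locker 1 (new)  [load 80/270]
  170 → locker 1  [load 250/270]
  140 → locker 2 (new)  [load 140/270]
  90 → locker 2  [load 230/270]
  60 → locker 3 (new)  [load 60/270]
  180 → locker 3  [load 240/270]
  200 → locker 4 (new)  [load 200/270]
  210 → locker 5 (new)  [load 210/270]
  30 → locker 3  [load 270/270]
  60 → locker 5  [load 270/270]
  140 → locker 6 (new)  [load 140/270]
  30 → locker 2  [load 260/270]
6 storage lockers opened.

6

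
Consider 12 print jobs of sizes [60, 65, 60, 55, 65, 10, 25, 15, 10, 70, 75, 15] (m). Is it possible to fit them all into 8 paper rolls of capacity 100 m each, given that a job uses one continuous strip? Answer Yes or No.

A valid assignment using 7 paper rolls:
  roll 1: 75 + 25 = 100
  roll 2: 70 + 15 + 15 = 100
  roll 3: 65 + 10 + 10 = 85
  roll 4: 65 = 65
  roll 5: 60 = 60
  roll 6: 60 = 60
  roll 7: 55 = 55
That uses only 7 ≤ 8, so 8 paper rolls are enough.

Yes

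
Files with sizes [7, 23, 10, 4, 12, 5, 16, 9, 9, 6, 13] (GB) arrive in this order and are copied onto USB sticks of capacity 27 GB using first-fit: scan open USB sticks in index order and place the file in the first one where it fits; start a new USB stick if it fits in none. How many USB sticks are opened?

5

  7 → USB stick 1 (new)  [load 7/27]
  23 → USB stick 2 (new)  [load 23/27]
  10 → USB stick 1  [load 17/27]
  4 → USB stick 1  [load 21/27]
  12 → USB stick 3 (new)  [load 12/27]
  5 → USB stick 1  [load 26/27]
  16 → USB stick 4 (new)  [load 16/27]
  9 → USB stick 3  [load 21/27]
  9 → USB stick 4  [load 25/27]
  6 → USB stick 3  [load 27/27]
  13 → USB stick 5 (new)  [load 13/27]
5 USB sticks opened.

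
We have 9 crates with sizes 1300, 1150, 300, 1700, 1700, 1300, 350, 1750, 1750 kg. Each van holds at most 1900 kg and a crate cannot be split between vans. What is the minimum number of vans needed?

Total = 1750 + 1750 + 1700 + 1700 + 1300 + 1300 + 1150 + 350 + 300 = 11300 kg.
Lower bound: ⌈11300/1900⌉ = 6 vans.
Also, 7 crates each exceed 950 kg, and no two of those can share a van, so at least 7 vans are needed.
A packing using 7 vans:
  van 1: 1750 = 1750
  van 2: 1750 = 1750
  van 3: 1700 = 1700
  van 4: 1700 = 1700
  van 5: 1300 + 350 = 1650
  van 6: 1300 + 300 = 1600
  van 7: 1150 = 1150
This matches the lower bound, so 7 is optimal.

7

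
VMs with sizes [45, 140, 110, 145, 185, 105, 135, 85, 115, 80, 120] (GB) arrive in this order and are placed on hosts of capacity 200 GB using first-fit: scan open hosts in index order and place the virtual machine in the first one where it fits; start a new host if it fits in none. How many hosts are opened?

8

  45 → host 1 (new)  [load 45/200]
  140 → host 1  [load 185/200]
  110 → host 2 (new)  [load 110/200]
  145 → host 3 (new)  [load 145/200]
  185 → host 4 (new)  [load 185/200]
  105 → host 5 (new)  [load 105/200]
  135 → host 6 (new)  [load 135/200]
  85 → host 2  [load 195/200]
  115 → host 7 (new)  [load 115/200]
  80 → host 5  [load 185/200]
  120 → host 8 (new)  [load 120/200]
8 hosts opened.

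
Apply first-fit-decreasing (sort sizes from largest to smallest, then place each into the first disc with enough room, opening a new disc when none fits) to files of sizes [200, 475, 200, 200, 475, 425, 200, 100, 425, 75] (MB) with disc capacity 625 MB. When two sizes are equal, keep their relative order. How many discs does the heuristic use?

Sorted descending: 475, 475, 425, 425, 200, 200, 200, 200, 100, 75.
  475 → disc 1 (new)  [load 475/625]
  475 → disc 2 (new)  [load 475/625]
  425 → disc 3 (new)  [load 425/625]
  425 → disc 4 (new)  [load 425/625]
  200 → disc 3  [load 625/625]
  200 → disc 4  [load 625/625]
  200 → disc 5 (new)  [load 200/625]
  200 → disc 5  [load 400/625]
  100 → disc 1  [load 575/625]
  75 → disc 2  [load 550/625]
5 discs opened.

5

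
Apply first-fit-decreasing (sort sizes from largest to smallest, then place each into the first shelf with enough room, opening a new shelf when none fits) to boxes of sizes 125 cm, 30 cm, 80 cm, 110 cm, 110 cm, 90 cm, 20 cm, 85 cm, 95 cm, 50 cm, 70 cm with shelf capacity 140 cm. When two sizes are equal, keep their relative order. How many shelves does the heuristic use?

Sorted descending: 125, 110, 110, 95, 90, 85, 80, 70, 50, 30, 20.
  125 → shelf 1 (new)  [load 125/140]
  110 → shelf 2 (new)  [load 110/140]
  110 → shelf 3 (new)  [load 110/140]
  95 → shelf 4 (new)  [load 95/140]
  90 → shelf 5 (new)  [load 90/140]
  85 → shelf 6 (new)  [load 85/140]
  80 → shelf 7 (new)  [load 80/140]
  70 → shelf 8 (new)  [load 70/140]
  50 → shelf 5  [load 140/140]
  30 → shelf 2  [load 140/140]
  20 → shelf 3  [load 130/140]
8 shelves opened.

8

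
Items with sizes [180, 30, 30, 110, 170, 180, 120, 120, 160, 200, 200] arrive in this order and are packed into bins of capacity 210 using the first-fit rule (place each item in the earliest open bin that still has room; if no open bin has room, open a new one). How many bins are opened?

9

  180 → bin 1 (new)  [load 180/210]
  30 → bin 1  [load 210/210]
  30 → bin 2 (new)  [load 30/210]
  110 → bin 2  [load 140/210]
  170 → bin 3 (new)  [load 170/210]
  180 → bin 4 (new)  [load 180/210]
  120 → bin 5 (new)  [load 120/210]
  120 → bin 6 (new)  [load 120/210]
  160 → bin 7 (new)  [load 160/210]
  200 → bin 8 (new)  [load 200/210]
  200 → bin 9 (new)  [load 200/210]
9 bins opened.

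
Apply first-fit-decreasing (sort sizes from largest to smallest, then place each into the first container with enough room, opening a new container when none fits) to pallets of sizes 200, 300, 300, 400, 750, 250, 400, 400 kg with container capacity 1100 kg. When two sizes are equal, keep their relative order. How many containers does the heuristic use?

Sorted descending: 750, 400, 400, 400, 300, 300, 250, 200.
  750 → container 1 (new)  [load 750/1100]
  400 → container 2 (new)  [load 400/1100]
  400 → container 2  [load 800/1100]
  400 → container 3 (new)  [load 400/1100]
  300 → container 1  [load 1050/1100]
  300 → container 2  [load 1100/1100]
  250 → container 3  [load 650/1100]
  200 → container 3  [load 850/1100]
3 containers opened.

3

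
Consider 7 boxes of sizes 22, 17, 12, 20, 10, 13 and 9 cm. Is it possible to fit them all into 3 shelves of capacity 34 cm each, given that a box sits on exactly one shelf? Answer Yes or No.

No

Total = 103 cm; ⌈103/34⌉ = 4.
At least 4 shelves are required, but only 3 are allowed.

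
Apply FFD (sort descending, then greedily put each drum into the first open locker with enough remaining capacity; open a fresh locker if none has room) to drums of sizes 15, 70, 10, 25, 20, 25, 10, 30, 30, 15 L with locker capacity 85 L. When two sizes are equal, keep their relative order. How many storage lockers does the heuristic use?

Sorted descending: 70, 30, 30, 25, 25, 20, 15, 15, 10, 10.
  70 → locker 1 (new)  [load 70/85]
  30 → locker 2 (new)  [load 30/85]
  30 → locker 2  [load 60/85]
  25 → locker 2  [load 85/85]
  25 → locker 3 (new)  [load 25/85]
  20 → locker 3  [load 45/85]
  15 → locker 1  [load 85/85]
  15 → locker 3  [load 60/85]
  10 → locker 3  [load 70/85]
  10 → locker 3  [load 80/85]
3 storage lockers opened.

3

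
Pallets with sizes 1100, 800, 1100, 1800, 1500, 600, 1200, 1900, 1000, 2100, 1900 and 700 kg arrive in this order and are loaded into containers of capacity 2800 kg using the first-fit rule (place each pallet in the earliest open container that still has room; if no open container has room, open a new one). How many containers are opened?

  1100 → container 1 (new)  [load 1100/2800]
  800 → container 1  [load 1900/2800]
  1100 → container 2 (new)  [load 1100/2800]
  1800 → container 3 (new)  [load 1800/2800]
  1500 → container 2  [load 2600/2800]
  600 → container 1  [load 2500/2800]
  1200 → container 4 (new)  [load 1200/2800]
  1900 → container 5 (new)  [load 1900/2800]
  1000 → container 3  [load 2800/2800]
  2100 → container 6 (new)  [load 2100/2800]
  1900 → container 7 (new)  [load 1900/2800]
  700 → container 4  [load 1900/2800]
7 containers opened.

7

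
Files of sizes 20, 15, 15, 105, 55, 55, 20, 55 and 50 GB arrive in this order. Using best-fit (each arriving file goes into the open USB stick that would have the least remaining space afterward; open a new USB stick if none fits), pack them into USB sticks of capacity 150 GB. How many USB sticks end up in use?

4

  20 → USB stick 1 (new)  [load 20/150]
  15 → USB stick 1  [load 35/150]
  15 → USB stick 1  [load 50/150]
  105 → USB stick 2 (new)  [load 105/150]
  55 → USB stick 1  [load 105/150]
  55 → USB stick 3 (new)  [load 55/150]
  20 → USB stick 1  [load 125/150]
  55 → USB stick 3  [load 110/150]
  50 → USB stick 4 (new)  [load 50/150]
4 USB sticks opened.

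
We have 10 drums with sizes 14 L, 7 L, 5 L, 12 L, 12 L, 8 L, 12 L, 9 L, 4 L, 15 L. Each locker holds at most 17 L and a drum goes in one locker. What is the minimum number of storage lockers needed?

Total = 15 + 14 + 12 + 12 + 12 + 9 + 8 + 7 + 5 + 4 = 98 L.
Lower bound: ⌈98/17⌉ = 6 storage lockers.
A packing using 7 storage lockers:
  locker 1: 15 = 15
  locker 2: 14 = 14
  locker 3: 12 + 5 = 17
  locker 4: 12 + 4 = 16
  locker 5: 12 = 12
  locker 6: 9 + 8 = 17
  locker 7: 7 = 7
No arrangement into 6 storage lockers stays within capacity, so 7 is optimal.

7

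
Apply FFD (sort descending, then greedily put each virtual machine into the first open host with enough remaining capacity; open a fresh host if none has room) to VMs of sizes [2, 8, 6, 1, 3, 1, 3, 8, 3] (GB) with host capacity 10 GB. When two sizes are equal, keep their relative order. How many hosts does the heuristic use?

4

Sorted descending: 8, 8, 6, 3, 3, 3, 2, 1, 1.
  8 → host 1 (new)  [load 8/10]
  8 → host 2 (new)  [load 8/10]
  6 → host 3 (new)  [load 6/10]
  3 → host 3  [load 9/10]
  3 → host 4 (new)  [load 3/10]
  3 → host 4  [load 6/10]
  2 → host 1  [load 10/10]
  1 → host 2  [load 9/10]
  1 → host 2  [load 10/10]
4 hosts opened.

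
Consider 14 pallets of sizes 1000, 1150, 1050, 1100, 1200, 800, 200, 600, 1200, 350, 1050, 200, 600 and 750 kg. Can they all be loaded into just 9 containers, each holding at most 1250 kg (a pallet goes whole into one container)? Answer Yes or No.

Total = 11250 kg; ⌈11250/1250⌉ = 9.
The bound of 9 does not rule out 9, but exhaustive search shows no assignment into 9 containers of capacity 1250 kg exists — the minimum is 10.

No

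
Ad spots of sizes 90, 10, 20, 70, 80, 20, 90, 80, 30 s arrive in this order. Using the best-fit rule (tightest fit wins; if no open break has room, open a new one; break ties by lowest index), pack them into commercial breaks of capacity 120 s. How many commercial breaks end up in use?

  90 → break 1 (new)  [load 90/120]
  10 → break 1  [load 100/120]
  20 → break 1  [load 120/120]
  70 → break 2 (new)  [load 70/120]
  80 → break 3 (new)  [load 80/120]
  20 → break 3  [load 100/120]
  90 → break 4 (new)  [load 90/120]
  80 → break 5 (new)  [load 80/120]
  30 → break 4  [load 120/120]
5 commercial breaks opened.

5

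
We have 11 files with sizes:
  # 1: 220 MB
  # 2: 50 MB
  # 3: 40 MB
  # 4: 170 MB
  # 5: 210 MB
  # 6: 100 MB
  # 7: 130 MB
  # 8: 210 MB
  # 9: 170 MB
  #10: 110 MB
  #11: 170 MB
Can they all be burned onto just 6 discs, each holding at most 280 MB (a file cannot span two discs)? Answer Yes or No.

No

Total = 1580 MB; ⌈1580/280⌉ = 6.
The bound of 6 does not rule out 6, but exhaustive search shows no assignment into 6 discs of capacity 280 MB exists — the minimum is 7.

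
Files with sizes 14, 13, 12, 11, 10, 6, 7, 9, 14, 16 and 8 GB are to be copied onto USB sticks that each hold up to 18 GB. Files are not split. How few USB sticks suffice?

Total = 16 + 14 + 14 + 13 + 12 + 11 + 10 + 9 + 8 + 7 + 6 = 120 GB.
Lower bound: ⌈120/18⌉ = 7 USB sticks.
A packing using 8 USB sticks:
  USB stick 1: 16 = 16
  USB stick 2: 14 = 14
  USB stick 3: 14 = 14
  USB stick 4: 13 = 13
  USB stick 5: 12 + 6 = 18
  USB stick 6: 11 + 7 = 18
  USB stick 7: 10 + 8 = 18
  USB stick 8: 9 = 9
No arrangement into 7 USB sticks stays within capacity, so 8 is optimal.

8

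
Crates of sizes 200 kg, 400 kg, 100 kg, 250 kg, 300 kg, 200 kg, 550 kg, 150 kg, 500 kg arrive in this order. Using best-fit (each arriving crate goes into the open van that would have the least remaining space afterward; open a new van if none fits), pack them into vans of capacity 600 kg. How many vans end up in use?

5

  200 → van 1 (new)  [load 200/600]
  400 → van 1  [load 600/600]
  100 → van 2 (new)  [load 100/600]
  250 → van 2  [load 350/600]
  300 → van 3 (new)  [load 300/600]
  200 → van 2  [load 550/600]
  550 → van 4 (new)  [load 550/600]
  150 → van 3  [load 450/600]
  500 → van 5 (new)  [load 500/600]
5 vans opened.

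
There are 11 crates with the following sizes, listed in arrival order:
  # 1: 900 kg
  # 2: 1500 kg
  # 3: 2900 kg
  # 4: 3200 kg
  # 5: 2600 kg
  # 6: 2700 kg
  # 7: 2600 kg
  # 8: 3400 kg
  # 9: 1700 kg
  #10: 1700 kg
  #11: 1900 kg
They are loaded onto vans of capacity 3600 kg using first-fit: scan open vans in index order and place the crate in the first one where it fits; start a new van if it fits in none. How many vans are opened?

  900 → van 1 (new)  [load 900/3600]
  1500 → van 1  [load 2400/3600]
  2900 → van 2 (new)  [load 2900/3600]
  3200 → van 3 (new)  [load 3200/3600]
  2600 → van 4 (new)  [load 2600/3600]
  2700 → van 5 (new)  [load 2700/3600]
  2600 → van 6 (new)  [load 2600/3600]
  3400 → van 7 (new)  [load 3400/3600]
  1700 → van 8 (new)  [load 1700/3600]
  1700 → van 8  [load 3400/3600]
  1900 → van 9 (new)  [load 1900/3600]
9 vans opened.

9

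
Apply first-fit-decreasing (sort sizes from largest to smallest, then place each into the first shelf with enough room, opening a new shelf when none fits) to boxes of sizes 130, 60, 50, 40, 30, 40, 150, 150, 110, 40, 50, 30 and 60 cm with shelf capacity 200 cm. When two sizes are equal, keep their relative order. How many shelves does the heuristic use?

Sorted descending: 150, 150, 130, 110, 60, 60, 50, 50, 40, 40, 40, 30, 30.
  150 → shelf 1 (new)  [load 150/200]
  150 → shelf 2 (new)  [load 150/200]
  130 → shelf 3 (new)  [load 130/200]
  110 → shelf 4 (new)  [load 110/200]
  60 → shelf 3  [load 190/200]
  60 → shelf 4  [load 170/200]
  50 → shelf 1  [load 200/200]
  50 → shelf 2  [load 200/200]
  40 → shelf 5 (new)  [load 40/200]
  40 → shelf 5  [load 80/200]
  40 → shelf 5  [load 120/200]
  30 → shelf 4  [load 200/200]
  30 → shelf 5  [load 150/200]
5 shelves opened.

5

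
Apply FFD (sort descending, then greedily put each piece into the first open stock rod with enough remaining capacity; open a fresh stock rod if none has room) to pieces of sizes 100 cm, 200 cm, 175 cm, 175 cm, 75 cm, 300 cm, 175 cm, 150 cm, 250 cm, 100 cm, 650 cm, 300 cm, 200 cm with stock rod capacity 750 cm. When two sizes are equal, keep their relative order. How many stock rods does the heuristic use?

4

Sorted descending: 650, 300, 300, 250, 200, 200, 175, 175, 175, 150, 100, 100, 75.
  650 → stock rod 1 (new)  [load 650/750]
  300 → stock rod 2 (new)  [load 300/750]
  300 → stock rod 2  [load 600/750]
  250 → stock rod 3 (new)  [load 250/750]
  200 → stock rod 3  [load 450/750]
  200 → stock rod 3  [load 650/750]
  175 → stock rod 4 (new)  [load 175/750]
  175 → stock rod 4  [load 350/750]
  175 → stock rod 4  [load 525/750]
  150 → stock rod 2  [load 750/750]
  100 → stock rod 1  [load 750/750]
  100 → stock rod 3  [load 750/750]
  75 → stock rod 4  [load 600/750]
4 stock rods opened.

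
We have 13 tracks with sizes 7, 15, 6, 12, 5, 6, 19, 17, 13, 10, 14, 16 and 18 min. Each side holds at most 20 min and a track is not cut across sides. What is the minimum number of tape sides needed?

9

Total = 19 + 18 + 17 + 16 + 15 + 14 + 13 + 12 + 10 + 7 + 6 + 6 + 5 = 158 min.
Lower bound: ⌈158/20⌉ = 8 tape sides.
A packing using 9 tape sides:
  side 1: 19 = 19
  side 2: 18 = 18
  side 3: 17 = 17
  side 4: 16 = 16
  side 5: 15 + 5 = 20
  side 6: 14 + 6 = 20
  side 7: 13 + 7 = 20
  side 8: 12 + 6 = 18
  side 9: 10 = 10
No arrangement into 8 tape sides stays within capacity, so 9 is optimal.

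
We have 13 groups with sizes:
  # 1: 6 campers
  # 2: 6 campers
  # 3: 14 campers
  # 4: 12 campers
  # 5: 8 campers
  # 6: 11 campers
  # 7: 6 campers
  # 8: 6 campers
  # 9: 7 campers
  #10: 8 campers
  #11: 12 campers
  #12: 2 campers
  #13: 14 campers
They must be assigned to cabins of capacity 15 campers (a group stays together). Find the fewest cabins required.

Total = 14 + 14 + 12 + 12 + 11 + 8 + 8 + 7 + 6 + 6 + 6 + 6 + 2 = 112 campers.
Lower bound: ⌈112/15⌉ = 8 cabins.
A packing using 9 cabins:
  cabin 1: 14 = 14
  cabin 2: 14 = 14
  cabin 3: 12 + 2 = 14
  cabin 4: 12 = 12
  cabin 5: 11 = 11
  cabin 6: 8 + 7 = 15
  cabin 7: 8 + 6 = 14
  cabin 8: 6 + 6 = 12
  cabin 9: 6 = 6
No arrangement into 8 cabins stays within capacity, so 9 is optimal.

9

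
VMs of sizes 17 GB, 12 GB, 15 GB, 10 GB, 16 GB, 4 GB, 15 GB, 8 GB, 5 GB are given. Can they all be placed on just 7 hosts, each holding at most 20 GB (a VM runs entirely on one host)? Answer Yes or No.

Yes

A valid assignment using 6 hosts:
  host 1: 17 = 17
  host 2: 16 + 4 = 20
  host 3: 15 + 5 = 20
  host 4: 15 = 15
  host 5: 12 + 8 = 20
  host 6: 10 = 10
That uses only 6 ≤ 7, so 7 hosts are enough.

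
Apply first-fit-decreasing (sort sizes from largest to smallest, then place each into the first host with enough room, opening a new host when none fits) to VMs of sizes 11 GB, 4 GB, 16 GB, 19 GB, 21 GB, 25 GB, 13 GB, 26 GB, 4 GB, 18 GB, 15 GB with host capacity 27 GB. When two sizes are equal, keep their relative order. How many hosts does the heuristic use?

Sorted descending: 26, 25, 21, 19, 18, 16, 15, 13, 11, 4, 4.
  26 → host 1 (new)  [load 26/27]
  25 → host 2 (new)  [load 25/27]
  21 → host 3 (new)  [load 21/27]
  19 → host 4 (new)  [load 19/27]
  18 → host 5 (new)  [load 18/27]
  16 → host 6 (new)  [load 16/27]
  15 → host 7 (new)  [load 15/27]
  13 → host 8 (new)  [load 13/27]
  11 → host 6  [load 27/27]
  4 → host 3  [load 25/27]
  4 → host 4  [load 23/27]
8 hosts opened.

8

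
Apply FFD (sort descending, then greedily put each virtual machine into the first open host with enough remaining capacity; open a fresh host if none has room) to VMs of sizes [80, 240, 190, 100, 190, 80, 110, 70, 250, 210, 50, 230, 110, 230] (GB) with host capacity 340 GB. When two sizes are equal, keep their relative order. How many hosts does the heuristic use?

7

Sorted descending: 250, 240, 230, 230, 210, 190, 190, 110, 110, 100, 80, 80, 70, 50.
  250 → host 1 (new)  [load 250/340]
  240 → host 2 (new)  [load 240/340]
  230 → host 3 (new)  [load 230/340]
  230 → host 4 (new)  [load 230/340]
  210 → host 5 (new)  [load 210/340]
  190 → host 6 (new)  [load 190/340]
  190 → host 7 (new)  [load 190/340]
  110 → host 3  [load 340/340]
  110 → host 4  [load 340/340]
  100 → host 2  [load 340/340]
  80 → host 1  [load 330/340]
  80 → host 5  [load 290/340]
  70 → host 6  [load 260/340]
  50 → host 5  [load 340/340]
7 hosts opened.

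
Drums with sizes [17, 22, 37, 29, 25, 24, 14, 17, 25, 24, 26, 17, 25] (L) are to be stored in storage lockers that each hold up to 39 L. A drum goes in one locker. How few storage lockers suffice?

Total = 37 + 29 + 26 + 25 + 25 + 25 + 24 + 24 + 22 + 17 + 17 + 17 + 14 = 302 L.
Lower bound: ⌈302/39⌉ = 8 storage lockers.
Also, 9 drums each exceed 39/2 L, and no two of those can share a locker, so at least 9 storage lockers are needed.
A packing using 10 storage lockers:
  locker 1: 37 = 37
  locker 2: 29 = 29
  locker 3: 26 = 26
  locker 4: 25 + 14 = 39
  locker 5: 25 = 25
  locker 6: 25 = 25
  locker 7: 24 = 24
  locker 8: 24 = 24
  locker 9: 22 + 17 = 39
  locker 10: 17 + 17 = 34
No arrangement into 9 storage lockers stays within capacity, so 10 is optimal.

10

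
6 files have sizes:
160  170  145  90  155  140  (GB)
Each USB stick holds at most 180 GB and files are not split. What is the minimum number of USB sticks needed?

6

Total = 170 + 160 + 155 + 145 + 140 + 90 = 860 GB.
Lower bound: ⌈860/180⌉ = 5 USB sticks.
A packing using 6 USB sticks:
  USB stick 1: 170 = 170
  USB stick 2: 160 = 160
  USB stick 3: 155 = 155
  USB stick 4: 145 = 145
  USB stick 5: 140 = 140
  USB stick 6: 90 = 90
No arrangement into 5 USB sticks stays within capacity, so 6 is optimal.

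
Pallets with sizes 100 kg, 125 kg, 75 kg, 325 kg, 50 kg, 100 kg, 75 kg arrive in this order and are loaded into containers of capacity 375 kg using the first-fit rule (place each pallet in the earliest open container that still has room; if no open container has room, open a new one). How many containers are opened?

3

  100 → container 1 (new)  [load 100/375]
  125 → container 1  [load 225/375]
  75 → container 1  [load 300/375]
  325 → container 2 (new)  [load 325/375]
  50 → container 1  [load 350/375]
  100 → container 3 (new)  [load 100/375]
  75 → container 3  [load 175/375]
3 containers opened.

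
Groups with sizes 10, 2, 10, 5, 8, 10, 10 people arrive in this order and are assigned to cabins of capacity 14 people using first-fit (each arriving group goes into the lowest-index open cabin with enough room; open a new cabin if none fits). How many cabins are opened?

5

  10 → cabin 1 (new)  [load 10/14]
  2 → cabin 1  [load 12/14]
  10 → cabin 2 (new)  [load 10/14]
  5 → cabin 3 (new)  [load 5/14]
  8 → cabin 3  [load 13/14]
  10 → cabin 4 (new)  [load 10/14]
  10 → cabin 5 (new)  [load 10/14]
5 cabins opened.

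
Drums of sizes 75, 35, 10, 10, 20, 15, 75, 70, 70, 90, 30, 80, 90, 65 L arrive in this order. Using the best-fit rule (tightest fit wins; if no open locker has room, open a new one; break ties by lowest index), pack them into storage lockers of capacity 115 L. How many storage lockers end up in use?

  75 → locker 1 (new)  [load 75/115]
  35 → locker 1  [load 110/115]
  10 → locker 2 (new)  [load 10/115]
  10 → locker 2  [load 20/115]
  20 → locker 2  [load 40/115]
  15 → locker 2  [load 55/115]
  75 → locker 3 (new)  [load 75/115]
  70 → locker 4 (new)  [load 70/115]
  70 → locker 5 (new)  [load 70/115]
  90 → locker 6 (new)  [load 90/115]
  30 → locker 3  [load 105/115]
  80 → locker 7 (new)  [load 80/115]
  90 → locker 8 (new)  [load 90/115]
  65 → locker 9 (new)  [load 65/115]
9 storage lockers opened.

9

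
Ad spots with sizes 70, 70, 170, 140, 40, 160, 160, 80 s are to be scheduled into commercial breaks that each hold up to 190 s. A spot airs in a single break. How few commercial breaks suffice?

Total = 170 + 160 + 160 + 140 + 80 + 70 + 70 + 40 = 890 s.
Lower bound: ⌈890/190⌉ = 5 commercial breaks.
A packing using 6 commercial breaks:
  break 1: 170 = 170
  break 2: 160 = 160
  break 3: 160 = 160
  break 4: 140 + 40 = 180
  break 5: 80 + 70 = 150
  break 6: 70 = 70
No arrangement into 5 commercial breaks stays within capacity, so 6 is optimal.

6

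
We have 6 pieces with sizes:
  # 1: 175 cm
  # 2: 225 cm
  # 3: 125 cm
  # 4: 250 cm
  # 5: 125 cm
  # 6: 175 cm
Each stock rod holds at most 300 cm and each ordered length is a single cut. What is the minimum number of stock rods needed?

4

Total = 250 + 225 + 175 + 175 + 125 + 125 = 1075 cm.
Lower bound: ⌈1075/300⌉ = 4 stock rods.
A packing using 4 stock rods:
  stock rod 1: 250 = 250
  stock rod 2: 225 = 225
  stock rod 3: 175 + 125 = 300
  stock rod 4: 175 + 125 = 300
This matches the lower bound, so 4 is optimal.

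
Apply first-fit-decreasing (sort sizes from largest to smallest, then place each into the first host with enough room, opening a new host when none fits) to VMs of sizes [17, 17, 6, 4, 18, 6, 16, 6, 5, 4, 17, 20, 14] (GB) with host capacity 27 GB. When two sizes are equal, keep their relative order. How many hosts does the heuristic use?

7

Sorted descending: 20, 18, 17, 17, 17, 16, 14, 6, 6, 6, 5, 4, 4.
  20 → host 1 (new)  [load 20/27]
  18 → host 2 (new)  [load 18/27]
  17 → host 3 (new)  [load 17/27]
  17 → host 4 (new)  [load 17/27]
  17 → host 5 (new)  [load 17/27]
  16 → host 6 (new)  [load 16/27]
  14 → host 7 (new)  [load 14/27]
  6 → host 1  [load 26/27]
  6 → host 2  [load 24/27]
  6 → host 3  [load 23/27]
  5 → host 4  [load 22/27]
  4 → host 3  [load 27/27]
  4 → host 4  [load 26/27]
7 hosts opened.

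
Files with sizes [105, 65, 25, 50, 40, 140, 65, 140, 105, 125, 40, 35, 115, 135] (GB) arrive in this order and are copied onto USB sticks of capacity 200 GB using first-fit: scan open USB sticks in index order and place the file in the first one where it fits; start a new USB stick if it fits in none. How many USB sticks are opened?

8

  105 → USB stick 1 (new)  [load 105/200]
  65 → USB stick 1  [load 170/200]
  25 → USB stick 1  [load 195/200]
  50 → USB stick 2 (new)  [load 50/200]
  40 → USB stick 2  [load 90/200]
  140 → USB stick 3 (new)  [load 140/200]
  65 → USB stick 2  [load 155/200]
  140 → USB stick 4 (new)  [load 140/200]
  105 → USB stick 5 (new)  [load 105/200]
  125 → USB stick 6 (new)  [load 125/200]
  40 → USB stick 2  [load 195/200]
  35 → USB stick 3  [load 175/200]
  115 → USB stick 7 (new)  [load 115/200]
  135 → USB stick 8 (new)  [load 135/200]
8 USB sticks opened.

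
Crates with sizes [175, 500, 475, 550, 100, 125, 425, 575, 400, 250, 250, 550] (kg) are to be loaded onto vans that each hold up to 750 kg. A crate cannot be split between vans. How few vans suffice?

7

Total = 575 + 550 + 550 + 500 + 475 + 425 + 400 + 250 + 250 + 175 + 125 + 100 = 4375 kg.
Lower bound: ⌈4375/750⌉ = 6 vans.
Also, 7 crates each exceed 375 kg, and no two of those can share a van, so at least 7 vans are needed.
A packing using 7 vans:
  van 1: 575 + 175 = 750
  van 2: 550 + 125 = 675
  van 3: 550 + 100 = 650
  van 4: 500 + 250 = 750
  van 5: 475 + 250 = 725
  van 6: 425 = 425
  van 7: 400 = 400
This matches the lower bound, so 7 is optimal.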